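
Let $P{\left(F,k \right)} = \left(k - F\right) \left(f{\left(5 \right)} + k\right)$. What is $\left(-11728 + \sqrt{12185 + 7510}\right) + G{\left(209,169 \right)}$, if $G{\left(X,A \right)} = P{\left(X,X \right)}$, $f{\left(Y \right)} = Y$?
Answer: $-11728 + \sqrt{19695} \approx -11588.0$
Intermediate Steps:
$P{\left(F,k \right)} = \left(5 + k\right) \left(k - F\right)$ ($P{\left(F,k \right)} = \left(k - F\right) \left(5 + k\right) = \left(5 + k\right) \left(k - F\right)$)
$G{\left(X,A \right)} = 0$ ($G{\left(X,A \right)} = X^{2} - 5 X + 5 X - X X = X^{2} - 5 X + 5 X - X^{2} = 0$)
$\left(-11728 + \sqrt{12185 + 7510}\right) + G{\left(209,169 \right)} = \left(-11728 + \sqrt{12185 + 7510}\right) + 0 = \left(-11728 + \sqrt{19695}\right) + 0 = -11728 + \sqrt{19695}$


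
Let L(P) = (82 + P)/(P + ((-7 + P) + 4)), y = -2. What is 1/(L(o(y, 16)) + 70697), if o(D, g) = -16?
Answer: 35/2474329 ≈ 1.4145e-5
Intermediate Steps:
L(P) = (82 + P)/(-3 + 2*P) (L(P) = (82 + P)/(P + (-3 + P)) = (82 + P)/(-3 + 2*P))
1/(L(o(y, 16)) + 70697) = 1/((82 - 16)/(-3 + 2*(-16)) + 70697) = 1/(66/(-3 - 32) + 70697) = 1/(66/(-35) + 70697) = 1/(-1/35*66 + 70697) = 1/(-66/35 + 70697) = 1/(2474329/35) = 35/2474329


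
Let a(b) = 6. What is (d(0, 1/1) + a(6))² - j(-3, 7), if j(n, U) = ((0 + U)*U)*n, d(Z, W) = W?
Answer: 196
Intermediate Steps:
j(n, U) = n*U² (j(n, U) = (U*U)*n = U²*n = n*U²)
(d(0, 1/1) + a(6))² - j(-3, 7) = (1/1 + 6)² - (-3)*7² = (1 + 6)² - (-3)*49 = 7² - 1*(-147) = 49 + 147 = 196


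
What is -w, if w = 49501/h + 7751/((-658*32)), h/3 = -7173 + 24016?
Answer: -650642777/1063938624 ≈ -0.61154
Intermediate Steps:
h = 50529 (h = 3*(-7173 + 24016) = 3*16843 = 50529)
w = 650642777/1063938624 (w = 49501/50529 + 7751/((-658*32)) = 49501*(1/50529) + 7751/(-21056) = 49501/50529 + 7751*(-1/21056) = 49501/50529 - 7751/21056 = 650642777/1063938624 ≈ 0.61154)
-w = -1*650642777/1063938624 = -650642777/1063938624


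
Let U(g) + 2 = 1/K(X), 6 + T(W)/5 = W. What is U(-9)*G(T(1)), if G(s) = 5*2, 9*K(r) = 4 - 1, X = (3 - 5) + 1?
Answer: 10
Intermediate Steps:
T(W) = -30 + 5*W
X = -1 (X = -2 + 1 = -1)
K(r) = ⅓ (K(r) = (4 - 1)/9 = (⅑)*3 = ⅓)
U(g) = 1 (U(g) = -2 + 1/(⅓) = -2 + 3 = 1)
G(s) = 10
U(-9)*G(T(1)) = 1*10 = 10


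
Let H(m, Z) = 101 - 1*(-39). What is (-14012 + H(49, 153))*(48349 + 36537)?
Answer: -1177538592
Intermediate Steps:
H(m, Z) = 140 (H(m, Z) = 101 + 39 = 140)
(-14012 + H(49, 153))*(48349 + 36537) = (-14012 + 140)*(48349 + 36537) = -13872*84886 = -1177538592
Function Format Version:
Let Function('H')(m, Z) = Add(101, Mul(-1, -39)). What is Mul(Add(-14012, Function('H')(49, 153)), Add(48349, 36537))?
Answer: -1177538592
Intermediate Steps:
Function('H')(m, Z) = 140 (Function('H')(m, Z) = Add(101, 39) = 140)
Mul(Add(-14012, Function('H')(49, 153)), Add(48349, 36537)) = Mul(Add(-14012, 140), Add(48349, 36537)) = Mul(-13872, 84886) = -1177538592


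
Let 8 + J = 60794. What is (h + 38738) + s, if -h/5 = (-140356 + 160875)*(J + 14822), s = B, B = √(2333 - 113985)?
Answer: -7756964022 + 2*I*√27913 ≈ -7.757e+9 + 334.14*I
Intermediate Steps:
J = 60786 (J = -8 + 60794 = 60786)
B = 2*I*√27913 (B = √(-111652) = 2*I*√27913 ≈ 334.14*I)
s = 2*I*√27913 ≈ 334.14*I
h = -7757002760 (h = -5*(-140356 + 160875)*(60786 + 14822) = -102595*75608 = -5*1551400552 = -7757002760)
(h + 38738) + s = (-7757002760 + 38738) + 2*I*√27913 = -7756964022 + 2*I*√27913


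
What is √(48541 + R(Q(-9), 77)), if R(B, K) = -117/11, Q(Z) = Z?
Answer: √5872174/11 ≈ 220.30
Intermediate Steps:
R(B, K) = -117/11 (R(B, K) = -117*1/11 = -117/11)
√(48541 + R(Q(-9), 77)) = √(48541 - 117/11) = √(533834/11) = √5872174/11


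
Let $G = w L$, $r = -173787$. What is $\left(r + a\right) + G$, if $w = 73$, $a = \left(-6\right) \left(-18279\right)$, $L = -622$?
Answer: $-109519$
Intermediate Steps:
$a = 109674$
$G = -45406$ ($G = 73 \left(-622\right) = -45406$)
$\left(r + a\right) + G = \left(-173787 + 109674\right) - 45406 = -64113 - 45406 = -109519$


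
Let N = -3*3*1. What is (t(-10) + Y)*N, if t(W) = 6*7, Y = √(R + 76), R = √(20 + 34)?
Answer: -378 - 9*√(76 + 3*√6) ≈ -460.17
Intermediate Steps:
R = 3*√6 (R = √54 = 3*√6 ≈ 7.3485)
Y = √(76 + 3*√6) (Y = √(3*√6 + 76) = √(76 + 3*√6) ≈ 9.1295)
N = -9 (N = -9*1 = -9)
t(W) = 42
(t(-10) + Y)*N = (42 + √(76 + 3*√6))*(-9) = -378 - 9*√(76 + 3*√6)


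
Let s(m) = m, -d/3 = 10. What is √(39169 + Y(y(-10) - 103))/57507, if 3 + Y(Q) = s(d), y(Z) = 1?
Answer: 4*√2446/57507 ≈ 0.0034401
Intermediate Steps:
d = -30 (d = -3*10 = -30)
Y(Q) = -33 (Y(Q) = -3 - 30 = -33)
√(39169 + Y(y(-10) - 103))/57507 = √(39169 - 33)/57507 = √39136*(1/57507) = (4*√2446)*(1/57507) = 4*√2446/57507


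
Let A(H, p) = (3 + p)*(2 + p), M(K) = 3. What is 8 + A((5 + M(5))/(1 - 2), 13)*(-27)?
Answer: -6472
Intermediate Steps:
A(H, p) = (2 + p)*(3 + p)
8 + A((5 + M(5))/(1 - 2), 13)*(-27) = 8 + (6 + 13² + 5*13)*(-27) = 8 + (6 + 169 + 65)*(-27) = 8 + 240*(-27) = 8 - 6480 = -6472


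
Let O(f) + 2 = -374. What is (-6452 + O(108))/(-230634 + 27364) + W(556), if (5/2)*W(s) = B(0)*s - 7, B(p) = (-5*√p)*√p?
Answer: -281164/101635 ≈ -2.7664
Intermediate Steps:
O(f) = -376 (O(f) = -2 - 374 = -376)
B(p) = -5*p
W(s) = -14/5 (W(s) = 2*((-5*0)*s - 7)/5 = 2*(0*s - 7)/5 = 2*(0 - 7)/5 = (⅖)*(-7) = -14/5)
(-6452 + O(108))/(-230634 + 27364) + W(556) = (-6452 - 376)/(-230634 + 27364) - 14/5 = -6828/(-203270) - 14/5 = -6828*(-1/203270) - 14/5 = 3414/101635 - 14/5 = -281164/101635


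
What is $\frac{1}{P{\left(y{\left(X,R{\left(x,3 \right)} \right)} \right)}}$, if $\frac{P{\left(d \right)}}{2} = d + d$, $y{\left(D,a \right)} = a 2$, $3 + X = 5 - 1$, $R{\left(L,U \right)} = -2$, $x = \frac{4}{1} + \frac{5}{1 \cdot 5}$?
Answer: $- \frac{1}{16} \approx -0.0625$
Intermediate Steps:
$x = 5$ ($x = 4 \cdot 1 + \frac{5}{5} = 4 + 5 \cdot \frac{1}{5} = 4 + 1 = 5$)
$X = 1$ ($X = -3 + \left(5 - 1\right) = -3 + 4 = 1$)
$y{\left(D,a \right)} = 2 a$
$P{\left(d \right)} = 4 d$ ($P{\left(d \right)} = 2 \left(d + d\right) = 2 \cdot 2 d = 4 d$)
$\frac{1}{P{\left(y{\left(X,R{\left(x,3 \right)} \right)} \right)}} = \frac{1}{4 \cdot 2 \left(-2\right)} = \frac{1}{4 \left(-4\right)} = \frac{1}{-16} = - \frac{1}{16}$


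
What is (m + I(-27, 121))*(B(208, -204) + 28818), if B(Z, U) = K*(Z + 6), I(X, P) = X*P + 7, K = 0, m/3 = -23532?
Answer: -2128382208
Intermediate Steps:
m = -70596 (m = 3*(-23532) = -70596)
I(X, P) = 7 + P*X (I(X, P) = P*X + 7 = 7 + P*X)
B(Z, U) = 0 (B(Z, U) = 0*(Z + 6) = 0*(6 + Z) = 0)
(m + I(-27, 121))*(B(208, -204) + 28818) = (-70596 + (7 + 121*(-27)))*(0 + 28818) = (-70596 + (7 - 3267))*28818 = (-70596 - 3260)*28818 = -73856*28818 = -2128382208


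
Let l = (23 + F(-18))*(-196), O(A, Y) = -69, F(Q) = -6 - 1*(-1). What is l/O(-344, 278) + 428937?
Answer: 9866727/23 ≈ 4.2899e+5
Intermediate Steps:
F(Q) = -5 (F(Q) = -6 + 1 = -5)
l = -3528 (l = (23 - 5)*(-196) = 18*(-196) = -3528)
l/O(-344, 278) + 428937 = -3528/(-69) + 428937 = -3528*(-1/69) + 428937 = 1176/23 + 428937 = 9866727/23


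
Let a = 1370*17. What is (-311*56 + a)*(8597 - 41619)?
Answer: -193971228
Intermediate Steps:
a = 23290
(-311*56 + a)*(8597 - 41619) = (-311*56 + 23290)*(8597 - 41619) = (-17416 + 23290)*(-33022) = 5874*(-33022) = -193971228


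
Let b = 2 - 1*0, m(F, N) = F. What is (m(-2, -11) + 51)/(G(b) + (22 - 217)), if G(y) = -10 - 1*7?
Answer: -49/212 ≈ -0.23113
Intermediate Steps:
b = 2 (b = 2 + 0 = 2)
G(y) = -17 (G(y) = -10 - 7 = -17)
(m(-2, -11) + 51)/(G(b) + (22 - 217)) = (-2 + 51)/(-17 + (22 - 217)) = 49/(-17 - 195) = 49/(-212) = 49*(-1/212) = -49/212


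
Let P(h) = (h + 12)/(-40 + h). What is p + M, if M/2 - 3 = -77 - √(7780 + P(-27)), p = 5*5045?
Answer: 25077 - 10*√1397017/67 ≈ 24901.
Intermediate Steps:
P(h) = (12 + h)/(-40 + h)
p = 25225
M = -148 - 10*√1397017/67 (M = 6 + 2*(-77 - √(7780 + (12 - 27)/(-40 - 27))) = 6 + 2*(-77 - √(7780 - 15/(-67))) = 6 + 2*(-77 - √(7780 - 1/67*(-15))) = 6 + 2*(-77 - √(7780 + 15/67)) = 6 + 2*(-77 - √(521275/67)) = 6 + 2*(-77 - 5*√1397017/67) = 6 + (-154 - 10*√1397017/67) = -148 - 10*√1397017/67 ≈ -324.41)
p + M = 25225 + (-148 - 10*√1397017/67) = 25077 - 10*√1397017/67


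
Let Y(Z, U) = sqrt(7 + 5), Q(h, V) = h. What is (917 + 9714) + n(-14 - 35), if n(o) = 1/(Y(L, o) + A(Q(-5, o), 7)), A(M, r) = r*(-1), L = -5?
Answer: 393340/37 - 2*sqrt(3)/37 ≈ 10631.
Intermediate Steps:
Y(Z, U) = 2*sqrt(3) (Y(Z, U) = sqrt(12) = 2*sqrt(3))
A(M, r) = -r
n(o) = 1/(-7 + 2*sqrt(3)) (n(o) = 1/(2*sqrt(3) - 1*7) = 1/(2*sqrt(3) - 7) = 1/(-7 + 2*sqrt(3)))
(917 + 9714) + n(-14 - 35) = (917 + 9714) + (-7/37 - 2*sqrt(3)/37) = 10631 + (-7/37 - 2*sqrt(3)/37) = 393340/37 - 2*sqrt(3)/37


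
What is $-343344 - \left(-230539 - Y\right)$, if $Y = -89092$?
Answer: $-201897$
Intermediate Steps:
$-343344 - \left(-230539 - Y\right) = -343344 - \left(-230539 - -89092\right) = -343344 - \left(-230539 + 89092\right) = -343344 - -141447 = -343344 + 141447 = -201897$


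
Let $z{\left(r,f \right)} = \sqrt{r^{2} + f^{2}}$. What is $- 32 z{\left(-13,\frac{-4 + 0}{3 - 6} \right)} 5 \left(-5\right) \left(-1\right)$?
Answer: $- \frac{800 \sqrt{1537}}{3} \approx -10455.0$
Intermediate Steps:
$z{\left(r,f \right)} = \sqrt{f^{2} + r^{2}}$
$- 32 z{\left(-13,\frac{-4 + 0}{3 - 6} \right)} 5 \left(-5\right) \left(-1\right) = - 32 \sqrt{\left(\frac{-4 + 0}{3 - 6}\right)^{2} + \left(-13\right)^{2}} \cdot 5 \left(-5\right) \left(-1\right) = - 32 \sqrt{\left(- \frac{4}{-3}\right)^{2} + 169} \left(\left(-25\right) \left(-1\right)\right) = - 32 \sqrt{\left(\left(-4\right) \left(- \frac{1}{3}\right)\right)^{2} + 169} \cdot 25 = - 32 \sqrt{\left(\frac{4}{3}\right)^{2} + 169} \cdot 25 = - 32 \sqrt{\frac{16}{9} + 169} \cdot 25 = - 32 \sqrt{\frac{1537}{9}} \cdot 25 = - 32 \frac{\sqrt{1537}}{3} \cdot 25 = - \frac{32 \sqrt{1537}}{3} \cdot 25 = - \frac{800 \sqrt{1537}}{3}$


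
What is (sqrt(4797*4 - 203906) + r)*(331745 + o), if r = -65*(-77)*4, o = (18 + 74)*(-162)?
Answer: 6343156820 + 316841*I*sqrt(184718) ≈ 6.3432e+9 + 1.3617e+8*I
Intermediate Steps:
o = -14904 (o = 92*(-162) = -14904)
r = 20020 (r = 5005*4 = 20020)
(sqrt(4797*4 - 203906) + r)*(331745 + o) = (sqrt(4797*4 - 203906) + 20020)*(331745 - 14904) = (sqrt(19188 - 203906) + 20020)*316841 = (sqrt(-184718) + 20020)*316841 = (I*sqrt(184718) + 20020)*316841 = (20020 + I*sqrt(184718))*316841 = 6343156820 + 316841*I*sqrt(184718)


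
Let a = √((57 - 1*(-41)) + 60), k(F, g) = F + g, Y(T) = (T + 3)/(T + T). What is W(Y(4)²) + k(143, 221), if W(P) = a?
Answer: 364 + √158 ≈ 376.57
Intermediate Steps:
Y(T) = (3 + T)/(2*T) (Y(T) = (3 + T)/((2*T)) = (3 + T)*(1/(2*T)) = (3 + T)/(2*T))
a = √158 (a = √((57 + 41) + 60) = √(98 + 60) = √158 ≈ 12.570)
W(P) = √158
W(Y(4)²) + k(143, 221) = √158 + (143 + 221) = √158 + 364 = 364 + √158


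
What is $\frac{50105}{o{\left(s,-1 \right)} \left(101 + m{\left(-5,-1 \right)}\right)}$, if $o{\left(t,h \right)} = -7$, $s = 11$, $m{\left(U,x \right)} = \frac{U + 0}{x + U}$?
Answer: $- \frac{300630}{4277} \approx -70.29$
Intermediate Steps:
$m{\left(U,x \right)} = \frac{U}{U + x}$
$\frac{50105}{o{\left(s,-1 \right)} \left(101 + m{\left(-5,-1 \right)}\right)} = \frac{50105}{\left(-7\right) \left(101 - \frac{5}{-5 - 1}\right)} = \frac{50105}{\left(-7\right) \left(101 - \frac{5}{-6}\right)} = \frac{50105}{\left(-7\right) \left(101 - - \frac{5}{6}\right)} = \frac{50105}{\left(-7\right) \left(101 + \frac{5}{6}\right)} = \frac{50105}{\left(-7\right) \frac{611}{6}} = \frac{50105}{- \frac{4277}{6}} = 50105 \left(- \frac{6}{4277}\right) = - \frac{300630}{4277}$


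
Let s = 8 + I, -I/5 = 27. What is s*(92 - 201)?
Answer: 13843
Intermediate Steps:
I = -135 (I = -5*27 = -135)
s = -127 (s = 8 - 135 = -127)
s*(92 - 201) = -127*(92 - 201) = -127*(-109) = 13843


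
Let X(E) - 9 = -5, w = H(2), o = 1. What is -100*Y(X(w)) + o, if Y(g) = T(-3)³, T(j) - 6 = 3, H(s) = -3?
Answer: -72899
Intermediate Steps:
T(j) = 9 (T(j) = 6 + 3 = 9)
w = -3
X(E) = 4 (X(E) = 9 - 5 = 4)
Y(g) = 729 (Y(g) = 9³ = 729)
-100*Y(X(w)) + o = -100*729 + 1 = -72900 + 1 = -72899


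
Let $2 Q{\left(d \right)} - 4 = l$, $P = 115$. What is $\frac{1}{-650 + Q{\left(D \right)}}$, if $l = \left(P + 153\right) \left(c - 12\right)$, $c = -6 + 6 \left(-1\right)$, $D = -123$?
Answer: $- \frac{1}{3864} \approx -0.0002588$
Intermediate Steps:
$c = -12$ ($c = -6 - 6 = -12$)
$l = -6432$ ($l = \left(115 + 153\right) \left(-12 - 12\right) = 268 \left(-24\right) = -6432$)
$Q{\left(d \right)} = -3214$ ($Q{\left(d \right)} = 2 + \frac{1}{2} \left(-6432\right) = 2 - 3216 = -3214$)
$\frac{1}{-650 + Q{\left(D \right)}} = \frac{1}{-650 - 3214} = \frac{1}{-3864} = - \frac{1}{3864}$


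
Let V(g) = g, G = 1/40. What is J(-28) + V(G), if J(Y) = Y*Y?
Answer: 31361/40 ≈ 784.03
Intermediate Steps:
J(Y) = Y²
G = 1/40 ≈ 0.025000
J(-28) + V(G) = (-28)² + 1/40 = 784 + 1/40 = 31361/40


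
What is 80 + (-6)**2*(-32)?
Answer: -1072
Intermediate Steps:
80 + (-6)**2*(-32) = 80 + 36*(-32) = 80 - 1152 = -1072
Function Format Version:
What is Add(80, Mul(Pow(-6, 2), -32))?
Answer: -1072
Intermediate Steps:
Add(80, Mul(Pow(-6, 2), -32)) = Add(80, Mul(36, -32)) = Add(80, -1152) = -1072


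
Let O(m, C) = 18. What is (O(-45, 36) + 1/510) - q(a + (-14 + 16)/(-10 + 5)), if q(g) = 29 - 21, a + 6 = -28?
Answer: 5101/510 ≈ 10.002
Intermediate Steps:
a = -34 (a = -6 - 28 = -34)
q(g) = 8
(O(-45, 36) + 1/510) - q(a + (-14 + 16)/(-10 + 5)) = (18 + 1/510) - 1*8 = (18 + 1/510) - 8 = 9181/510 - 8 = 5101/510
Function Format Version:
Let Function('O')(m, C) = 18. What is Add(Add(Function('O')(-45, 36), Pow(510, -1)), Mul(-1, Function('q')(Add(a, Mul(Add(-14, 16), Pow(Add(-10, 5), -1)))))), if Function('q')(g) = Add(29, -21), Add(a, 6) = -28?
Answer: Rational(5101, 510) ≈ 10.002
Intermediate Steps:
a = -34 (a = Add(-6, -28) = -34)
Function('q')(g) = 8
Add(Add(Function('O')(-45, 36), Pow(510, -1)), Mul(-1, Function('q')(Add(a, Mul(Add(-14, 16), Pow(Add(-10, 5), -1)))))) = Add(Add(18, Pow(510, -1)), Mul(-1, 8)) = Add(Add(18, Rational(1, 510)), -8) = Add(Rational(9181, 510), -8) = Rational(5101, 510)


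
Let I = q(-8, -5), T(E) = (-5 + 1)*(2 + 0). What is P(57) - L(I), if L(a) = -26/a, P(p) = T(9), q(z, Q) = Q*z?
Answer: -147/20 ≈ -7.3500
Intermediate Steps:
T(E) = -8 (T(E) = -4*2 = -8)
I = 40 (I = -5*(-8) = 40)
P(p) = -8
P(57) - L(I) = -8 - (-26)/40 = -8 - 1*(-13/20) = -8 + 13/20 = -147/20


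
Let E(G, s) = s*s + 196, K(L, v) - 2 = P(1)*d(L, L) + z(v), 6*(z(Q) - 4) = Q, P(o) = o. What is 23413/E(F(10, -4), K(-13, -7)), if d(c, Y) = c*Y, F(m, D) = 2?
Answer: 842868/1094905 ≈ 0.76981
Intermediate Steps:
z(Q) = 4 + Q/6
d(c, Y) = Y*c
K(L, v) = 6 + L² + v/6 (K(L, v) = 2 + (1*(L*L) + (4 + v/6)) = 2 + (1*L² + (4 + v/6)) = 2 + (L² + (4 + v/6)) = 2 + (4 + L² + v/6) = 6 + L² + v/6)
E(G, s) = 196 + s² (E(G, s) = s² + 196 = 196 + s²)
23413/E(F(10, -4), K(-13, -7)) = 23413/(196 + (6 + (-13)² + (⅙)*(-7))²) = 23413/(196 + (6 + 169 - 7/6)²) = 23413/(196 + (1043/6)²) = 23413/(196 + 1087849/36) = 23413/(1094905/36) = 23413*(36/1094905) = 842868/1094905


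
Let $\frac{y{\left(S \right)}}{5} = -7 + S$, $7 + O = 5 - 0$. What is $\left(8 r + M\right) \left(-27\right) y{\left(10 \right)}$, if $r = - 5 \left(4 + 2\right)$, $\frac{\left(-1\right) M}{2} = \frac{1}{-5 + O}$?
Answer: $\frac{679590}{7} \approx 97084.0$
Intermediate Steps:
$O = -2$ ($O = -7 + \left(5 - 0\right) = -7 + \left(5 + 0\right) = -7 + 5 = -2$)
$y{\left(S \right)} = -35 + 5 S$ ($y{\left(S \right)} = 5 \left(-7 + S\right) = -35 + 5 S$)
$M = \frac{2}{7}$ ($M = - \frac{2}{-5 - 2} = - \frac{2}{-7} = \left(-2\right) \left(- \frac{1}{7}\right) = \frac{2}{7} \approx 0.28571$)
$r = -30$ ($r = \left(-5\right) 6 = -30$)
$\left(8 r + M\right) \left(-27\right) y{\left(10 \right)} = \left(8 \left(-30\right) + \frac{2}{7}\right) \left(-27\right) \left(-35 + 5 \cdot 10\right) = \left(-240 + \frac{2}{7}\right) \left(-27\right) \left(-35 + 50\right) = \left(- \frac{1678}{7}\right) \left(-27\right) 15 = \frac{45306}{7} \cdot 15 = \frac{679590}{7}$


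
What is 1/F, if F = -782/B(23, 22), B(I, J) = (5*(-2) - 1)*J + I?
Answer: 219/782 ≈ 0.28005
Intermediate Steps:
B(I, J) = I - 11*J (B(I, J) = (-10 - 1)*J + I = -11*J + I = I - 11*J)
F = 782/219 (F = -782/(23 - 11*22) = -782/(23 - 242) = -782/(-219) = -782*(-1/219) = 782/219 ≈ 3.5708)
1/F = 1/(782/219) = 219/782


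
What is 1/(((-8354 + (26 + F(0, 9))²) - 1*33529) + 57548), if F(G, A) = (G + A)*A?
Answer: 1/27114 ≈ 3.6881e-5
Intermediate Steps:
F(G, A) = A*(A + G) (F(G, A) = (A + G)*A = A*(A + G))
1/(((-8354 + (26 + F(0, 9))²) - 1*33529) + 57548) = 1/(((-8354 + (26 + 9*(9 + 0))²) - 1*33529) + 57548) = 1/(((-8354 + (26 + 9*9)²) - 33529) + 57548) = 1/(((-8354 + (26 + 81)²) - 33529) + 57548) = 1/(((-8354 + 107²) - 33529) + 57548) = 1/(((-8354 + 11449) - 33529) + 57548) = 1/((3095 - 33529) + 57548) = 1/(-30434 + 57548) = 1/27114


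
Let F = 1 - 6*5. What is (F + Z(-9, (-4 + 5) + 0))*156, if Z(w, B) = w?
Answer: -5928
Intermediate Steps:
F = -29 (F = 1 - 30 = -29)
(F + Z(-9, (-4 + 5) + 0))*156 = (-29 - 9)*156 = -38*156 = -5928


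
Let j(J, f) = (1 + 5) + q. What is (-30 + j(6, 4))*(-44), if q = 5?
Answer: 836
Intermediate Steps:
j(J, f) = 11 (j(J, f) = (1 + 5) + 5 = 6 + 5 = 11)
(-30 + j(6, 4))*(-44) = (-30 + 11)*(-44) = -19*(-44) = 836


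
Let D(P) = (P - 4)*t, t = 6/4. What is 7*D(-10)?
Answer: -147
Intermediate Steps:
t = 3/2 (t = 6*(1/4) = 3/2 ≈ 1.5000)
D(P) = -6 + 3*P/2 (D(P) = (P - 4)*(3/2) = (-4 + P)*(3/2) = -6 + 3*P/2)
7*D(-10) = 7*(-6 + (3/2)*(-10)) = 7*(-6 - 15) = 7*(-21) = -147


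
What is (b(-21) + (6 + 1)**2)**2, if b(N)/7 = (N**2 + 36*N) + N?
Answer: 5303809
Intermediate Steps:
b(N) = 7*N**2 + 259*N (b(N) = 7*((N**2 + 36*N) + N) = 7*(N**2 + 37*N) = 7*N**2 + 259*N)
(b(-21) + (6 + 1)**2)**2 = (7*(-21)*(37 - 21) + (6 + 1)**2)**2 = (7*(-21)*16 + 7**2)**2 = (-2352 + 49)**2 = (-2303)**2 = 5303809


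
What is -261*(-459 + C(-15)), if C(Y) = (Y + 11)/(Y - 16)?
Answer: 3712725/31 ≈ 1.1977e+5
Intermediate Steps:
C(Y) = (11 + Y)/(-16 + Y)
-261*(-459 + C(-15)) = -261*(-459 + (11 - 15)/(-16 - 15)) = -261*(-459 - 4/(-31)) = -261*(-459 - 1/31*(-4)) = -261*(-459 + 4/31) = -261*(-14225/31) = 3712725/31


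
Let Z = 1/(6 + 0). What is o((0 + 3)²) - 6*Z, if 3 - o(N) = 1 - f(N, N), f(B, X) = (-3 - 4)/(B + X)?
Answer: 11/18 ≈ 0.61111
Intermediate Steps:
Z = ⅙ (Z = 1/6 = ⅙ ≈ 0.16667)
f(B, X) = -7/(B + X)
o(N) = 2 - 7/(2*N) (o(N) = 3 - (1 - (-7)/(N + N)) = 3 - (1 - (-7)/(2*N)) = 3 - (1 + 7/(2*N)) = 3 + (-1 - 7/(2*N)) = 2 - 7/(2*N))
o((0 + 3)²) - 6*Z = (2 - 7/(2*(0 + 3)²)) - 6*⅙ = (2 - 7/(2*(3²))) - 1 = (2 - 7/2/9) - 1 = (2 - 7/2*⅑) - 1 = (2 - 7/18) - 1 = 29/18 - 1 = 11/18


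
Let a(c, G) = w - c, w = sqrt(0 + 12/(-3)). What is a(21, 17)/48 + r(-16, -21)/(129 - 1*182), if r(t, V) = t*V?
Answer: -5747/848 + I/24 ≈ -6.7771 + 0.041667*I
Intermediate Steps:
w = 2*I (w = sqrt(0 + 12*(-1/3)) = sqrt(0 - 4) = sqrt(-4) = 2*I ≈ 2.0*I)
r(t, V) = V*t
a(c, G) = -c + 2*I (a(c, G) = 2*I - c = -c + 2*I)
a(21, 17)/48 + r(-16, -21)/(129 - 1*182) = (-1*21 + 2*I)/48 + (-21*(-16))/(129 - 1*182) = (-21 + 2*I)*(1/48) + 336/(129 - 182) = (-7/16 + I/24) + 336/(-53) = (-7/16 + I/24) + 336*(-1/53) = (-7/16 + I/24) - 336/53 = -5747/848 + I/24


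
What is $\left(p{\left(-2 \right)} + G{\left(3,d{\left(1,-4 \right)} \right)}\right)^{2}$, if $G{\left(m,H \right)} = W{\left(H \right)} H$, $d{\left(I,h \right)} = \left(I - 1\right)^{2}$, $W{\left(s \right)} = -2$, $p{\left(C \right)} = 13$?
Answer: $169$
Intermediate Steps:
$d{\left(I,h \right)} = \left(-1 + I\right)^{2}$
$G{\left(m,H \right)} = - 2 H$
$\left(p{\left(-2 \right)} + G{\left(3,d{\left(1,-4 \right)} \right)}\right)^{2} = \left(13 - 2 \left(-1 + 1\right)^{2}\right)^{2} = \left(13 - 2 \cdot 0^{2}\right)^{2} = \left(13 - 0\right)^{2} = \left(13 + 0\right)^{2} = 13^{2} = 169$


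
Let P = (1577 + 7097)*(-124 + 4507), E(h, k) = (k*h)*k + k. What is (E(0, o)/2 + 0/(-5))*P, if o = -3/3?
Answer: -19009071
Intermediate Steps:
o = -1 (o = -3*⅓ = -1)
E(h, k) = k + h*k² (E(h, k) = (h*k)*k + k = h*k² + k = k + h*k²)
P = 38018142 (P = 8674*4383 = 38018142)
(E(0, o)/2 + 0/(-5))*P = (-(1 + 0*(-1))/2 + 0/(-5))*38018142 = (-(1 + 0)*(½) + 0*(-⅕))*38018142 = (-1*1*(½) + 0)*38018142 = (-1*½ + 0)*38018142 = (-½ + 0)*38018142 = -½*38018142 = -19009071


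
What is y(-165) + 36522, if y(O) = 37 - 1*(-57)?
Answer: 36616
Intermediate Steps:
y(O) = 94 (y(O) = 37 + 57 = 94)
y(-165) + 36522 = 94 + 36522 = 36616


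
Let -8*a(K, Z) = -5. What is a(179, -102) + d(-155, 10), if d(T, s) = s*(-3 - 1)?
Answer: -315/8 ≈ -39.375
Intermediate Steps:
d(T, s) = -4*s (d(T, s) = s*(-4) = -4*s)
a(K, Z) = 5/8 (a(K, Z) = -⅛*(-5) = 5/8)
a(179, -102) + d(-155, 10) = 5/8 - 4*10 = 5/8 - 40 = -315/8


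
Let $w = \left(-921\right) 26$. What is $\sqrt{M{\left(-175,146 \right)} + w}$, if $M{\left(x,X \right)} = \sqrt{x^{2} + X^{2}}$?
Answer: $\sqrt{-23946 + \sqrt{51941}} \approx 154.01 i$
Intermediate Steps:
$w = -23946$
$M{\left(x,X \right)} = \sqrt{X^{2} + x^{2}}$
$\sqrt{M{\left(-175,146 \right)} + w} = \sqrt{\sqrt{146^{2} + \left(-175\right)^{2}} - 23946} = \sqrt{\sqrt{21316 + 30625} - 23946} = \sqrt{\sqrt{51941} - 23946} = \sqrt{-23946 + \sqrt{51941}}$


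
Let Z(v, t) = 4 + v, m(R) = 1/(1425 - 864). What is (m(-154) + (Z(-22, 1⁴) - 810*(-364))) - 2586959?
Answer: -1285888856/561 ≈ -2.2921e+6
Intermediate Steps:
m(R) = 1/561
(m(-154) + (Z(-22, 1⁴) - 810*(-364))) - 2586959 = (1/561 + ((4 - 22) - 810*(-364))) - 2586959 = (1/561 + (-18 + 294840)) - 2586959 = (1/561 + 294822) - 2586959 = 165395143/561 - 2586959 = -1285888856/561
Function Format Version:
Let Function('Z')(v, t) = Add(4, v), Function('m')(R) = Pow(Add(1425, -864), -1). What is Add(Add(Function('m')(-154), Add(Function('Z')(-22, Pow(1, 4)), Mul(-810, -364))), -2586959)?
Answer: Rational(-1285888856, 561) ≈ -2.2921e+6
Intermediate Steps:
Function('m')(R) = Rational(1, 561) (Function('m')(R) = Pow(561, -1) = Rational(1, 561))
Add(Add(Function('m')(-154), Add(Function('Z')(-22, Pow(1, 4)), Mul(-810, -364))), -2586959) = Add(Add(Rational(1, 561), Add(Add(4, -22), Mul(-810, -364))), -2586959) = Add(Add(Rational(1, 561), Add(-18, 294840)), -2586959) = Add(Add(Rational(1, 561), 294822), -2586959) = Add(Rational(165395143, 561), -2586959) = Rational(-1285888856, 561)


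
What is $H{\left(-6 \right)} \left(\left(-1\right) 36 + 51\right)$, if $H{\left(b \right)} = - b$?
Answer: $90$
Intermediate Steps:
$H{\left(-6 \right)} \left(\left(-1\right) 36 + 51\right) = \left(-1\right) \left(-6\right) \left(\left(-1\right) 36 + 51\right) = 6 \left(-36 + 51\right) = 6 \cdot 15 = 90$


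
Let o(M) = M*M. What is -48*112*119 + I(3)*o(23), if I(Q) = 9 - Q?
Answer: -636570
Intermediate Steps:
o(M) = M**2
-48*112*119 + I(3)*o(23) = -48*112*119 + (9 - 1*3)*23**2 = -5376*119 + (9 - 3)*529 = -639744 + 6*529 = -639744 + 3174 = -636570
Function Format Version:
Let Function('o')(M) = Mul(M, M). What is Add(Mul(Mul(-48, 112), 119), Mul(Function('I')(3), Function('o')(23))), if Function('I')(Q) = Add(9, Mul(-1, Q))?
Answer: -636570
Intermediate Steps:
Function('o')(M) = Pow(M, 2)
Add(Mul(Mul(-48, 112), 119), Mul(Function('I')(3), Function('o')(23))) = Add(Mul(Mul(-48, 112), 119), Mul(Add(9, Mul(-1, 3)), Pow(23, 2))) = Add(Mul(-5376, 119), Mul(Add(9, -3), 529)) = Add(-639744, Mul(6, 529)) = Add(-639744, 3174) = -636570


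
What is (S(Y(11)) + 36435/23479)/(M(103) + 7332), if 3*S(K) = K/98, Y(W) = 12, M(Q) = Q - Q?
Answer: 1832273/8435253372 ≈ 0.00021722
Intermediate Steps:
M(Q) = 0
S(K) = K/294 (S(K) = (K/98)/3 = K/294)
(S(Y(11)) + 36435/23479)/(M(103) + 7332) = ((1/294)*12 + 36435/23479)/(0 + 7332) = (2/49 + 36435*(1/23479))/7332 = (2/49 + 36435/23479)*(1/7332) = (1832273/1150471)*(1/7332) = 1832273/8435253372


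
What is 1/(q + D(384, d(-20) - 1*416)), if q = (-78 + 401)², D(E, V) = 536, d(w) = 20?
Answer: 1/104865 ≈ 9.5361e-6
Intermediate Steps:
q = 104329 (q = 323² = 104329)
1/(q + D(384, d(-20) - 1*416)) = 1/(104329 + 536) = 1/104865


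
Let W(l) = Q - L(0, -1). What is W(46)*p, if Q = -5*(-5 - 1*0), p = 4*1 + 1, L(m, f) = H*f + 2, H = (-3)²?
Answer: 160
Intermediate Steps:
H = 9
L(m, f) = 2 + 9*f (L(m, f) = 9*f + 2 = 2 + 9*f)
p = 5 (p = 4 + 1 = 5)
Q = 25 (Q = -5*(-5 + 0) = -5*(-5) = 25)
W(l) = 32 (W(l) = 25 - (2 + 9*(-1)) = 25 - (2 - 9) = 25 - 1*(-7) = 25 + 7 = 32)
W(46)*p = 32*5 = 160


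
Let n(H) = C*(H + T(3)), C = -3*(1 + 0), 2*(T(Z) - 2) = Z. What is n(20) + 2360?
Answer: 4579/2 ≈ 2289.5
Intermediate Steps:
T(Z) = 2 + Z/2
C = -3 (C = -3*1 = -3)
n(H) = -21/2 - 3*H (n(H) = -3*(H + (2 + (½)*3)) = -3*(H + (2 + 3/2)) = -3*(H + 7/2) = -3*(7/2 + H) = -21/2 - 3*H)
n(20) + 2360 = (-21/2 - 3*20) + 2360 = (-21/2 - 60) + 2360 = -141/2 + 2360 = 4579/2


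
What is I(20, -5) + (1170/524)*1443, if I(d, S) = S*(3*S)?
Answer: 863805/262 ≈ 3297.0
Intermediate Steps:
I(d, S) = 3*S**2
I(20, -5) + (1170/524)*1443 = 3*(-5)**2 + (1170/524)*1443 = 3*25 + (1170*(1/524))*1443 = 75 + (585/262)*1443 = 75 + 844155/262 = 863805/262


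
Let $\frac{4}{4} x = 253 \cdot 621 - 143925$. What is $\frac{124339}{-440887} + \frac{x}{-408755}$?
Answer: $- \frac{1953055369}{6214302265} \approx -0.31428$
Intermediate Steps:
$x = 13188$ ($x = 253 \cdot 621 - 143925 = 157113 - 143925 = 13188$)
$\frac{124339}{-440887} + \frac{x}{-408755} = \frac{124339}{-440887} + \frac{13188}{-408755} = 124339 \left(- \frac{1}{440887}\right) + 13188 \left(- \frac{1}{408755}\right) = - \frac{124339}{440887} - \frac{13188}{408755} = - \frac{1953055369}{6214302265}$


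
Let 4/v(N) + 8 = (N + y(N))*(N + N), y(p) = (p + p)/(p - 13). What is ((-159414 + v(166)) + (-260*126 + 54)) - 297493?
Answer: -1045462804939/2135284 ≈ -4.8961e+5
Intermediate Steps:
y(p) = 2*p/(-13 + p) (y(p) = (2*p)/(-13 + p) = 2*p/(-13 + p))
v(N) = 4/(-8 + 2*N*(N + 2*N/(-13 + N))) (v(N) = 4/(-8 + (N + 2*N/(-13 + N))*(N + N)) = 4/(-8 + (N + 2*N/(-13 + N))*(2*N)) = 4/(-8 + 2*N*(N + 2*N/(-13 + N))))
((-159414 + v(166)) + (-260*126 + 54)) - 297493 = ((-159414 + 2*(-13 + 166)/(2*166² + (-13 + 166)*(-4 + 166²))) + (-260*126 + 54)) - 297493 = ((-159414 + 2*153/(2*27556 + 153*(-4 + 27556))) + (-32760 + 54)) - 297493 = ((-159414 + 2*153/(55112 + 153*27552)) - 32706) - 297493 = ((-159414 + 2*153/(55112 + 4215456)) - 32706) - 297493 = ((-159414 + 2*153/4270568) - 32706) - 297493 = ((-159414 + 2*(1/4270568)*153) - 32706) - 297493 = ((-159414 + 153/2135284) - 32706) - 297493 = (-340394163423/2135284 - 32706) - 297493 = -410230761927/2135284 - 297493 = -1045462804939/2135284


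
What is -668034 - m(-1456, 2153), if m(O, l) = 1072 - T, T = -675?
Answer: -669781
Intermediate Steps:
m(O, l) = 1747 (m(O, l) = 1072 - 1*(-675) = 1072 + 675 = 1747)
-668034 - m(-1456, 2153) = -668034 - 1*1747 = -668034 - 1747 = -669781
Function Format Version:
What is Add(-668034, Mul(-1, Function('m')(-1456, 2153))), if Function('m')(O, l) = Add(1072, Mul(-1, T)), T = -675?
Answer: -669781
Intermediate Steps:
Function('m')(O, l) = 1747 (Function('m')(O, l) = Add(1072, Mul(-1, -675)) = Add(1072, 675) = 1747)
Add(-668034, Mul(-1, Function('m')(-1456, 2153))) = Add(-668034, Mul(-1, 1747)) = Add(-668034, -1747) = -669781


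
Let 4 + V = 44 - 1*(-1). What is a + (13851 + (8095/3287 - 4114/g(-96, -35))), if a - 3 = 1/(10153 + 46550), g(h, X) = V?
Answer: 2563903865972/186382761 ≈ 13756.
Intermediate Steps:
V = 41 (V = -4 + (44 - 1*(-1)) = -4 + (44 + 1) = -4 + 45 = 41)
g(h, X) = 41
a = 170110/56703 (a = 3 + 1/(10153 + 46550) = 3 + 1/56703 = 170110/56703 ≈ 3.0000)
a + (13851 + (8095/3287 - 4114/g(-96, -35))) = 170110/56703 + (13851 + (8095/3287 - 4114/41)) = 170110/56703 + (13851 - 13190823/134767) = 170110/56703 + 1853466894/134767 = 2563903865972/186382761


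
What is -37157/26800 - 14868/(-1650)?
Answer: 2247689/294800 ≈ 7.6245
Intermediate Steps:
-37157/26800 - 14868/(-1650) = -37157*1/26800 - 14868*(-1/1650) = -37157/26800 + 2478/275 = 2247689/294800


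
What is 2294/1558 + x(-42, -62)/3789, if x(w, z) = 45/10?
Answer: 966553/655918 ≈ 1.4736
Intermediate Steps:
x(w, z) = 9/2 (x(w, z) = 45*(⅒) = 9/2)
2294/1558 + x(-42, -62)/3789 = 2294/1558 + (9/2)/3789 = 2294*(1/1558) + (9/2)*(1/3789) = 1147/779 + 1/842 = 966553/655918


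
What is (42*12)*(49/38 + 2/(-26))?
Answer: 150948/247 ≈ 611.13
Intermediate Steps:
(42*12)*(49/38 + 2/(-26)) = 504*(49*(1/38) + 2*(-1/26)) = 504*(49/38 - 1/13) = 504*(599/494) = 150948/247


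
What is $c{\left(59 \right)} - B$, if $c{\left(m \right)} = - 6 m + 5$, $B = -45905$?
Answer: $45556$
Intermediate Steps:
$c{\left(m \right)} = 5 - 6 m$
$c{\left(59 \right)} - B = \left(5 - 354\right) - -45905 = \left(5 - 354\right) + 45905 = -349 + 45905 = 45556$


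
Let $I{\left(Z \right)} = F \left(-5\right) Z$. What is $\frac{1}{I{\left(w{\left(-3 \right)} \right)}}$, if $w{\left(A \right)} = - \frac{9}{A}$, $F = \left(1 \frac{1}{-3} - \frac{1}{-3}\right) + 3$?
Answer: $- \frac{1}{45} \approx -0.022222$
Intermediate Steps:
$F = 3$ ($F = \left(1 \left(- \frac{1}{3}\right) - - \frac{1}{3}\right) + 3 = \left(- \frac{1}{3} + \frac{1}{3}\right) + 3 = 0 + 3 = 3$)
$I{\left(Z \right)} = - 15 Z$ ($I{\left(Z \right)} = 3 \left(-5\right) Z = - 15 Z$)
$\frac{1}{I{\left(w{\left(-3 \right)} \right)}} = \frac{1}{\left(-15\right) \left(- \frac{9}{-3}\right)} = \frac{1}{\left(-15\right) \left(\left(-9\right) \left(- \frac{1}{3}\right)\right)} = \frac{1}{\left(-15\right) 3} = \frac{1}{-45} = - \frac{1}{45}$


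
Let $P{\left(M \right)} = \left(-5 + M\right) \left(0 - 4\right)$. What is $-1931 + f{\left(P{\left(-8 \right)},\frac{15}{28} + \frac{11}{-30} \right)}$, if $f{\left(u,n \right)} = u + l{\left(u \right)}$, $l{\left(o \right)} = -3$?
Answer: $-1882$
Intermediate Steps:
$P{\left(M \right)} = 20 - 4 M$ ($P{\left(M \right)} = \left(-5 + M\right) \left(-4\right) = 20 - 4 M$)
$f{\left(u,n \right)} = -3 + u$ ($f{\left(u,n \right)} = u - 3 = -3 + u$)
$-1931 + f{\left(P{\left(-8 \right)},\frac{15}{28} + \frac{11}{-30} \right)} = -1931 + \left(-3 + \left(20 - -32\right)\right) = -1931 + \left(-3 + \left(20 + 32\right)\right) = -1931 + \left(-3 + 52\right) = -1931 + 49 = -1882$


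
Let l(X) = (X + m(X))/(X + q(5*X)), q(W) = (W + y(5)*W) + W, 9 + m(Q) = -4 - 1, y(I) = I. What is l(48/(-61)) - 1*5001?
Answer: -4320413/864 ≈ -5000.5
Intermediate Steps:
m(Q) = -14 (m(Q) = -9 + (-4 - 1) = -9 - 5 = -14)
q(W) = 7*W (q(W) = (W + 5*W) + W = 6*W + W = 7*W)
l(X) = (-14 + X)/(36*X) (l(X) = (X - 14)/(X + 7*(5*X)) = (-14 + X)/(X + 35*X) = (-14 + X)/((36*X)) = (-14 + X)*(1/(36*X)) = (-14 + X)/(36*X))
l(48/(-61)) - 1*5001 = (-14 + 48/(-61))/(36*((48/(-61)))) - 1*5001 = (-14 + 48*(-1/61))/(36*((48*(-1/61)))) - 5001 = (-14 - 48/61)/(36*(-48/61)) - 5001 = (1/36)*(-61/48)*(-902/61) - 5001 = 451/864 - 5001 = -4320413/864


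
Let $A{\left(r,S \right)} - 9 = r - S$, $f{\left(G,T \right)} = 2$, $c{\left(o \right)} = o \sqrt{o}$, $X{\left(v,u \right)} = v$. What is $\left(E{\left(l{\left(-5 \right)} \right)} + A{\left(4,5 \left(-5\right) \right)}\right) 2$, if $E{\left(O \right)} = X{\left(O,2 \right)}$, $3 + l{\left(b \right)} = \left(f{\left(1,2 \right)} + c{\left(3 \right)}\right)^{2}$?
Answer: $132 + 24 \sqrt{3} \approx 173.57$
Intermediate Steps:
$c{\left(o \right)} = o^{\frac{3}{2}}$
$l{\left(b \right)} = -3 + \left(2 + 3 \sqrt{3}\right)^{2}$ ($l{\left(b \right)} = -3 + \left(2 + 3^{\frac{3}{2}}\right)^{2} = -3 + \left(2 + 3 \sqrt{3}\right)^{2}$)
$E{\left(O \right)} = O$
$A{\left(r,S \right)} = 9 + r - S$ ($A{\left(r,S \right)} = 9 - \left(S - r\right) = 9 + r - S$)
$\left(E{\left(l{\left(-5 \right)} \right)} + A{\left(4,5 \left(-5\right) \right)}\right) 2 = \left(\left(28 + 12 \sqrt{3}\right) + \left(9 + 4 - 5 \left(-5\right)\right)\right) 2 = \left(\left(28 + 12 \sqrt{3}\right) + \left(9 + 4 - -25\right)\right) 2 = \left(\left(28 + 12 \sqrt{3}\right) + \left(9 + 4 + 25\right)\right) 2 = \left(\left(28 + 12 \sqrt{3}\right) + 38\right) 2 = \left(66 + 12 \sqrt{3}\right) 2 = 132 + 24 \sqrt{3}$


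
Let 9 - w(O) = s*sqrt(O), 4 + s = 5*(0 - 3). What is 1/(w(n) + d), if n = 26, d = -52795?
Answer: -26393/1393176205 - 19*sqrt(26)/2786352410 ≈ -1.8979e-5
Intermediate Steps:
s = -19 (s = -4 + 5*(0 - 3) = -4 + 5*(-3) = -4 - 15 = -19)
w(O) = 9 + 19*sqrt(O) (w(O) = 9 - (-19)*sqrt(O) = 9 + 19*sqrt(O))
1/(w(n) + d) = 1/((9 + 19*sqrt(26)) - 52795) = 1/(-52786 + 19*sqrt(26))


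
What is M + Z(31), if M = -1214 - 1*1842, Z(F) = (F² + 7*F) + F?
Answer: -1847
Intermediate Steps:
Z(F) = F² + 8*F
M = -3056 (M = -1214 - 1842 = -3056)
M + Z(31) = -3056 + 31*(8 + 31) = -3056 + 31*39 = -3056 + 1209 = -1847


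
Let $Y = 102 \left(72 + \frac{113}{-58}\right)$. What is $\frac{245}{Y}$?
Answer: $\frac{7105}{207213} \approx 0.034288$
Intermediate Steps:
$Y = \frac{207213}{29}$ ($Y = 102 \left(72 + 113 \left(- \frac{1}{58}\right)\right) = 102 \left(72 - \frac{113}{58}\right) = 102 \cdot \frac{4063}{58} = \frac{207213}{29} \approx 7145.3$)
$\frac{245}{Y} = \frac{245}{\frac{207213}{29}} = 245 \cdot \frac{29}{207213} = \frac{7105}{207213}$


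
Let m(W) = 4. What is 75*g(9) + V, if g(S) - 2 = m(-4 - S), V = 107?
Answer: 557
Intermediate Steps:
g(S) = 6 (g(S) = 2 + 4 = 6)
75*g(9) + V = 75*6 + 107 = 450 + 107 = 557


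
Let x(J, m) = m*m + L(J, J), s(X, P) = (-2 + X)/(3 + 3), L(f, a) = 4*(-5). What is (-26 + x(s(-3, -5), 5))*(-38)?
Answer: 798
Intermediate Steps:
L(f, a) = -20
s(X, P) = -⅓ + X/6 (s(X, P) = (-2 + X)/6 = (-2 + X)*(⅙) = -⅓ + X/6)
x(J, m) = -20 + m² (x(J, m) = m*m - 20 = m² - 20 = -20 + m²)
(-26 + x(s(-3, -5), 5))*(-38) = (-26 + (-20 + 5²))*(-38) = (-26 + (-20 + 25))*(-38) = (-26 + 5)*(-38) = -21*(-38) = 798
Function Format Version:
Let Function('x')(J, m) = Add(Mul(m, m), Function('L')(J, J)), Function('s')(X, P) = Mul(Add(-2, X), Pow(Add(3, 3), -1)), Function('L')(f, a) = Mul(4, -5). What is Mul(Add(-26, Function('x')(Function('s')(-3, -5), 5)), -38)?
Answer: 798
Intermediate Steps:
Function('L')(f, a) = -20
Function('s')(X, P) = Add(Rational(-1, 3), Mul(Rational(1, 6), X)) (Function('s')(X, P) = Mul(Add(-2, X), Pow(6, -1)) = Mul(Add(-2, X), Rational(1, 6)) = Add(Rational(-1, 3), Mul(Rational(1, 6), X)))
Function('x')(J, m) = Add(-20, Pow(m, 2)) (Function('x')(J, m) = Add(Mul(m, m), -20) = Add(Pow(m, 2), -20) = Add(-20, Pow(m, 2)))
Mul(Add(-26, Function('x')(Function('s')(-3, -5), 5)), -38) = Mul(Add(-26, Add(-20, Pow(5, 2))), -38) = Mul(Add(-26, Add(-20, 25)), -38) = Mul(Add(-26, 5), -38) = Mul(-21, -38) = 798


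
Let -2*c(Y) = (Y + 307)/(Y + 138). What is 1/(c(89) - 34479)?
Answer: -227/7826931 ≈ -2.9002e-5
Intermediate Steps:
c(Y) = -(307 + Y)/(2*(138 + Y)) (c(Y) = -(Y + 307)/(2*(Y + 138)) = -(307 + Y)/(2*(138 + Y)))
1/(c(89) - 34479) = 1/((-307 - 1*89)/(2*(138 + 89)) - 34479) = 1/((1/2)*(-307 - 89)/227 - 34479) = 1/((1/2)*(1/227)*(-396) - 34479) = 1/(-198/227 - 34479) = 1/(-7826931/227) = -227/7826931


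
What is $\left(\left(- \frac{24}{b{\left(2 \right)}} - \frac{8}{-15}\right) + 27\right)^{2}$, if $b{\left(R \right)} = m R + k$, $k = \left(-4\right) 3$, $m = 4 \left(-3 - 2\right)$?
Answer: $\frac{29800681}{38025} \approx 783.71$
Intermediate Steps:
$m = -20$ ($m = 4 \left(-5\right) = -20$)
$k = -12$
$b{\left(R \right)} = -12 - 20 R$ ($b{\left(R \right)} = - 20 R - 12 = -12 - 20 R$)
$\left(\left(- \frac{24}{b{\left(2 \right)}} - \frac{8}{-15}\right) + 27\right)^{2} = \left(\left(- \frac{24}{-12 - 40} - \frac{8}{-15}\right) + 27\right)^{2} = \left(\left(- \frac{24}{-12 - 40} - - \frac{8}{15}\right) + 27\right)^{2} = \left(\left(- \frac{24}{-52} + \frac{8}{15}\right) + 27\right)^{2} = \left(\left(\left(-24\right) \left(- \frac{1}{52}\right) + \frac{8}{15}\right) + 27\right)^{2} = \left(\left(\frac{6}{13} + \frac{8}{15}\right) + 27\right)^{2} = \left(\frac{194}{195} + 27\right)^{2} = \left(\frac{5459}{195}\right)^{2} = \frac{29800681}{38025}$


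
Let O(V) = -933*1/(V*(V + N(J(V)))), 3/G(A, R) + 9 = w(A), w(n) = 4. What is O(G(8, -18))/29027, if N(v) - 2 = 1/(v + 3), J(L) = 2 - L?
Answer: 217700/6414967 ≈ 0.033936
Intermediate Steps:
N(v) = 2 + 1/(3 + v) (N(v) = 2 + 1/(v + 3) = 2 + 1/(3 + v))
G(A, R) = -⅗ (G(A, R) = 3/(-9 + 4) = 3/(-5) = 3*(-⅕) = -⅗)
O(V) = -933/(V*(V + (11 - 2*V)/(5 - V))) (O(V) = -933*1/(V*(V + (7 + 2*(2 - V))/(3 + (2 - V)))) = -933*1/(V*(V + (7 + (4 - 2*V))/(5 - V))) = -933*1/(V*(V + (11 - 2*V)/(5 - V))) = -933/(V*(V + (11 - 2*V)/(5 - V))))
O(G(8, -18))/29027 = (933*(5 - 1*(-⅗))/((-⅗)*(-11 + (-⅗)² - 3*(-⅗))))/29027 = (933*(-5/3)*(5 + ⅗)/(-11 + 9/25 + 9/5))*(1/29027) = (933*(-5/3)*(28/5)/(-221/25))*(1/29027) = (933*(-5/3)*(-25/221)*(28/5))*(1/29027) = (217700/221)*(1/29027) = 217700/6414967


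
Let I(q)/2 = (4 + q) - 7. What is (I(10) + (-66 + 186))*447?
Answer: 59898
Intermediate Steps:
I(q) = -6 + 2*q (I(q) = 2*((4 + q) - 7) = 2*(-3 + q) = -6 + 2*q)
(I(10) + (-66 + 186))*447 = ((-6 + 2*10) + (-66 + 186))*447 = ((-6 + 20) + 120)*447 = (14 + 120)*447 = 134*447 = 59898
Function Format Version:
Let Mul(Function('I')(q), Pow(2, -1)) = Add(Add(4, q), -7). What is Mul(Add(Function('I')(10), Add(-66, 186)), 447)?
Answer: 59898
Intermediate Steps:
Function('I')(q) = Add(-6, Mul(2, q)) (Function('I')(q) = Mul(2, Add(Add(4, q), -7)) = Mul(2, Add(-3, q)) = Add(-6, Mul(2, q)))
Mul(Add(Function('I')(10), Add(-66, 186)), 447) = Mul(Add(Add(-6, Mul(2, 10)), Add(-66, 186)), 447) = Mul(Add(Add(-6, 20), 120), 447) = Mul(Add(14, 120), 447) = Mul(134, 447) = 59898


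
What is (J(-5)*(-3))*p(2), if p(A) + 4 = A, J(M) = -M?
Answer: 30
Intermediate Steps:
p(A) = -4 + A
(J(-5)*(-3))*p(2) = (-1*(-5)*(-3))*(-4 + 2) = (5*(-3))*(-2) = -15*(-2) = 30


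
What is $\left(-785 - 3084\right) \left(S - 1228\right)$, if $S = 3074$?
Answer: $-7142174$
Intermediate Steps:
$\left(-785 - 3084\right) \left(S - 1228\right) = \left(-785 - 3084\right) \left(3074 - 1228\right) = \left(-3869\right) 1846 = -7142174$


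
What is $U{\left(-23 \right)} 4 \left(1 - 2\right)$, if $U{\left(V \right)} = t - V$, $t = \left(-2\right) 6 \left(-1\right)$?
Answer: $-140$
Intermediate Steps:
$t = 12$ ($t = \left(-12\right) \left(-1\right) = 12$)
$U{\left(V \right)} = 12 - V$
$U{\left(-23 \right)} 4 \left(1 - 2\right) = \left(12 - -23\right) 4 \left(1 - 2\right) = \left(12 + 23\right) 4 \left(-1\right) = 35 \left(-4\right) = -140$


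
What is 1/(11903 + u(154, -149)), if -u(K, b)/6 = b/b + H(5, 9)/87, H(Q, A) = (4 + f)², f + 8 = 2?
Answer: 29/345005 ≈ 8.4057e-5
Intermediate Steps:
f = -6 (f = -8 + 2 = -6)
H(Q, A) = 4 (H(Q, A) = (4 - 6)² = (-2)² = 4)
u(K, b) = -182/29 (u(K, b) = -6*(b/b + 4/87) = -6*(1 + 4*(1/87)) = -6*(1 + 4/87) = -6*91/87 = -182/29)
1/(11903 + u(154, -149)) = 1/(11903 - 182/29) = 1/(345005/29) = 29/345005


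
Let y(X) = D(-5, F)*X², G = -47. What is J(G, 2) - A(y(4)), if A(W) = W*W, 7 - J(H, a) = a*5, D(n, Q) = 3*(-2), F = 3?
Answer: -9219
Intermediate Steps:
D(n, Q) = -6
J(H, a) = 7 - 5*a (J(H, a) = 7 - a*5 = 7 - 5*a)
y(X) = -6*X²
A(W) = W²
J(G, 2) - A(y(4)) = (7 - 5*2) - (-6*4²)² = (7 - 10) - (-6*16)² = -3 - 1*(-96)² = -3 - 1*9216 = -3 - 9216 = -9219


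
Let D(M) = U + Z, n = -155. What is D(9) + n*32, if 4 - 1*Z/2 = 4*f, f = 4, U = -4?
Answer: -4988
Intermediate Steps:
Z = -24 (Z = 8 - 8*4 = 8 - 2*16 = 8 - 32 = -24)
D(M) = -28 (D(M) = -4 - 24 = -28)
D(9) + n*32 = -28 - 155*32 = -28 - 4960 = -4988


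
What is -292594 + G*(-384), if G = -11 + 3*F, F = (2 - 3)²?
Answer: -289522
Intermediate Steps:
F = 1 (F = (-1)² = 1)
G = -8 (G = -11 + 3*1 = -11 + 3 = -8)
-292594 + G*(-384) = -292594 - 8*(-384) = -292594 + 3072 = -289522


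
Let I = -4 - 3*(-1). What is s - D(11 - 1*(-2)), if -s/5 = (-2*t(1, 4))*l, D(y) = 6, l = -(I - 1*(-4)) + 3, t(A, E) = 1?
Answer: -6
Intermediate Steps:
I = -1 (I = -4 - 1*(-3) = -4 + 3 = -1)
l = 0 (l = -(-1 - 1*(-4)) + 3 = -(-1 + 4) + 3 = -1*3 + 3 = -3 + 3 = 0)
s = 0 (s = -5*(-2*1)*0 = -(-10)*0 = -5*0 = 0)
s - D(11 - 1*(-2)) = 0 - 1*6 = 0 - 6 = -6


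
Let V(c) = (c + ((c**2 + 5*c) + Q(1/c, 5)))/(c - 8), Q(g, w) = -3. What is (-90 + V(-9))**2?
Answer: 2414916/289 ≈ 8356.1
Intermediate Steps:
V(c) = (-3 + c**2 + 6*c)/(-8 + c) (V(c) = (c + ((c**2 + 5*c) - 3))/(c - 8) = (c + (-3 + c**2 + 5*c))/(-8 + c) = (-3 + c**2 + 6*c)/(-8 + c))
(-90 + V(-9))**2 = (-90 + (-3 + (-9)**2 + 6*(-9))/(-8 - 9))**2 = (-90 + (-3 + 81 - 54)/(-17))**2 = (-90 - 1/17*24)**2 = (-90 - 24/17)**2 = (-1554/17)**2 = 2414916/289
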